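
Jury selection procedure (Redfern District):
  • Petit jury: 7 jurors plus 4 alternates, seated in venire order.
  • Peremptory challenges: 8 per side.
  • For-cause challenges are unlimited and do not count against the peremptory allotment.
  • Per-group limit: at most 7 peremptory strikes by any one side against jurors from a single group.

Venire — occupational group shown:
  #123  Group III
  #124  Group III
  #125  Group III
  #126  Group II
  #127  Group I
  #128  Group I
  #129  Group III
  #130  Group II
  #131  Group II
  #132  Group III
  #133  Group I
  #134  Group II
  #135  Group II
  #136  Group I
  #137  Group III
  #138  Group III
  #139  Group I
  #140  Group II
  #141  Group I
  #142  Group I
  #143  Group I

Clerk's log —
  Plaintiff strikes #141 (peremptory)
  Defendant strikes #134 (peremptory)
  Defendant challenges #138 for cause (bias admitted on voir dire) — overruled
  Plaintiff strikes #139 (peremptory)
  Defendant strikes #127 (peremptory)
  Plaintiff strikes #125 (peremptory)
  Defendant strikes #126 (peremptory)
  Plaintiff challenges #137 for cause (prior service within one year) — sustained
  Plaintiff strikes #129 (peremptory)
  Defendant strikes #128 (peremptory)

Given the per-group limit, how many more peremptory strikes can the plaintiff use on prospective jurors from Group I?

4

Plaintiff peremptories so far: #141, #139, #125, #129 — 4 of 8 used, 4 left overall.
Against Group I: #141, #139 — 2 used; per-group cap 7 leaves 5.
Binding limit: min(4, 5) = 4.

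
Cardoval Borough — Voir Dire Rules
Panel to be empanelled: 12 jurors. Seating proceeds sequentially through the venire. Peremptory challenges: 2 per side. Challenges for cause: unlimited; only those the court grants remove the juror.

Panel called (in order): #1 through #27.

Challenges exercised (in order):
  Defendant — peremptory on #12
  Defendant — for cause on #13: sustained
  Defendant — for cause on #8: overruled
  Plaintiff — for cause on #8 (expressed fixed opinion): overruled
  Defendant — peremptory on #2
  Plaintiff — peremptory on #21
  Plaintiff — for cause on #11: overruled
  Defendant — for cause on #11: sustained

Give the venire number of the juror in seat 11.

15

Removed: #2, #11, #12, #13, #21. (#8 stays — for-cause denied.)
Seating in order: seats 1–12 → #1, #3, #4, #5, #6, #7, #8, #9, #10, #14, #15, #16.
So seat 11 is #15.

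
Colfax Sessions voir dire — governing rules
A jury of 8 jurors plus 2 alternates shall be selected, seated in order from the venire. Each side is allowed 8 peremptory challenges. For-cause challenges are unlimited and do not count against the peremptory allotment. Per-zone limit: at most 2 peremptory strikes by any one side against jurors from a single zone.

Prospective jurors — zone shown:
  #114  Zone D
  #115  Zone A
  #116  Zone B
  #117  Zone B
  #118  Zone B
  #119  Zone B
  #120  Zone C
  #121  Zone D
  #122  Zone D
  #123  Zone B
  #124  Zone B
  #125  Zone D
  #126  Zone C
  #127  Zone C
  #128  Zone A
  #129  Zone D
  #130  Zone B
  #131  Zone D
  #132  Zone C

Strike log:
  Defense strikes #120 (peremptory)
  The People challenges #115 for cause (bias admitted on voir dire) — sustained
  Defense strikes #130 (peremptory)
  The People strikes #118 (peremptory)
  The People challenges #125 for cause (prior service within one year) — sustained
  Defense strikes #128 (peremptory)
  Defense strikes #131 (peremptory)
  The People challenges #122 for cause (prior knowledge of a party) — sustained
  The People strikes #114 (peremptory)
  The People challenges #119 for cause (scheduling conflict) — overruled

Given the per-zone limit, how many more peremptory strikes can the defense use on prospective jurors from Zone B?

1

Defense peremptories so far: #120, #130, #128, #131 — 4 of 8 used, 4 left overall.
Against Zone B: #130 — 1 used; per-zone cap 2 leaves 1.
Binding limit: min(4, 1) = 1.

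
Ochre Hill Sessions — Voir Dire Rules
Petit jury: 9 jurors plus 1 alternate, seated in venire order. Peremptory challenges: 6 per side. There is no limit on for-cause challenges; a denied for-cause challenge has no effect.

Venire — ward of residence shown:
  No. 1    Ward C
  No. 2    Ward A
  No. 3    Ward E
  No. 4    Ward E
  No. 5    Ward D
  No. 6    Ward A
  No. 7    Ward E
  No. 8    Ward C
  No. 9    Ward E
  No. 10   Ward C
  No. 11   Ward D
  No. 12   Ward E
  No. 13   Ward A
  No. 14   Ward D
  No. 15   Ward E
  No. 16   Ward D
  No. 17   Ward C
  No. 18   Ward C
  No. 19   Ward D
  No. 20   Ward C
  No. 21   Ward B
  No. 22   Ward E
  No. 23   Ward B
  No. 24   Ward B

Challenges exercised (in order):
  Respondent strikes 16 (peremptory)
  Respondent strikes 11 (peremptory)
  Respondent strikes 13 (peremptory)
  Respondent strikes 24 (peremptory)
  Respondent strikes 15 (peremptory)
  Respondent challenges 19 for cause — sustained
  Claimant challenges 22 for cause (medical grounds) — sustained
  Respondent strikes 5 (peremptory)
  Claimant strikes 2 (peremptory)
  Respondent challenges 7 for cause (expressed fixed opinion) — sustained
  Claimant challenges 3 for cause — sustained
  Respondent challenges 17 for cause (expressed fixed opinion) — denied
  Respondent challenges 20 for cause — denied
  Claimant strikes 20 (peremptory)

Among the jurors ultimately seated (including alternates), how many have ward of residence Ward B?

Removed: #2, #3, #5, #7, #11, #13, #15, #16, #19, #20, #22, #24.
Seated (10 incl. alternates): #1, #4, #6, #8, #9, #10, #12, #14, #17, #18.
None of those are in Ward B → 0.

0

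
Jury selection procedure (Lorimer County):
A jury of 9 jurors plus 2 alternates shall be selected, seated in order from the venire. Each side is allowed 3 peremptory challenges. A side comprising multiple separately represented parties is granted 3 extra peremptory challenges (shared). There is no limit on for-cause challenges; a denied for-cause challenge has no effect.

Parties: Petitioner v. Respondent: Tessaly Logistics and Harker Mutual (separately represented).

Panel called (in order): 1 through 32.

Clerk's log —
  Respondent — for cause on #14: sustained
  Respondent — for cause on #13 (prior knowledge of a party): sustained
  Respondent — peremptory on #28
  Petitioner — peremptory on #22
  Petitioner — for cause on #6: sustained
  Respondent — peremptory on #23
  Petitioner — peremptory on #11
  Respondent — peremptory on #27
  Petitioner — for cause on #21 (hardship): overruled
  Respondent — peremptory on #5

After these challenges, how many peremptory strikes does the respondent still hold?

2

Respondent allotment: 3 base + 3 multi-party = 6.
Respondent peremptories used: #28, #23, #27, #5 — 4 (for-cause on #14, #13 don't count).
Remaining: 6 − 4 = 2.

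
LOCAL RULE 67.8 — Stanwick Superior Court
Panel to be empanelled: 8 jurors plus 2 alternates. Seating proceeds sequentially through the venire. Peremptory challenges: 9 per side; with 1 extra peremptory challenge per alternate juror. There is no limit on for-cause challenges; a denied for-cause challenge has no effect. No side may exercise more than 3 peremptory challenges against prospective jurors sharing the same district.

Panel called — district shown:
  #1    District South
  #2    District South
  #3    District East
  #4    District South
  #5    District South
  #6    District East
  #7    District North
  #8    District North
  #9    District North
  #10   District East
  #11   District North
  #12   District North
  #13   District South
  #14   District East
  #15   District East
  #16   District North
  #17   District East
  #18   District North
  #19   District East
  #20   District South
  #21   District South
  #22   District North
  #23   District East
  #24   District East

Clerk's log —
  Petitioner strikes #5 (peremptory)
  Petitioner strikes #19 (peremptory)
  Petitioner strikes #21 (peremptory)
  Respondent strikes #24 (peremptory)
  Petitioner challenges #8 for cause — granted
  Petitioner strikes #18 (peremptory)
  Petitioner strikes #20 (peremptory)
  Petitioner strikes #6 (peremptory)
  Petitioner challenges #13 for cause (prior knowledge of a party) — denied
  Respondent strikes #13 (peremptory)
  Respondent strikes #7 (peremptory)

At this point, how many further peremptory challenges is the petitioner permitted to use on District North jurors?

Petitioner peremptories so far: #5, #19, #21, #18, #20, #6 — 6 of 11 used, 5 left overall.
Against District North: #18 — 1 used; per-district cap 3 leaves 2.
Binding limit: min(5, 2) = 2.

2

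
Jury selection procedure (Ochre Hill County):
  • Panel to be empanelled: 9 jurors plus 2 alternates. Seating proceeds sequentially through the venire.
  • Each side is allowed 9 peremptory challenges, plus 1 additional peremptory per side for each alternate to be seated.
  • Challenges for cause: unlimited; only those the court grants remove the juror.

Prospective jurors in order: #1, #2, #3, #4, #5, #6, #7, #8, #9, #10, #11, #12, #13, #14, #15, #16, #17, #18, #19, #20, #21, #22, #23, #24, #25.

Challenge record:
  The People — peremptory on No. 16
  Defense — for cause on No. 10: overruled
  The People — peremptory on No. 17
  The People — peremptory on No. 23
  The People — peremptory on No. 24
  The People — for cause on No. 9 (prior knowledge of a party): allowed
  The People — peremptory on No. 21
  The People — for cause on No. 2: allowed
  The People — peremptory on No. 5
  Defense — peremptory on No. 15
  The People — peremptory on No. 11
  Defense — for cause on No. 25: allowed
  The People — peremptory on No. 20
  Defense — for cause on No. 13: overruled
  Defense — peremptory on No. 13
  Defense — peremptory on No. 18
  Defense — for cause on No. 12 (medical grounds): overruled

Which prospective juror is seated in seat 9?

14

Removed: #2, #5, #9, #11, #13, #15, #16, #17, #18, #20, #21, #23, #24, #25. (#10, #12 stay — for-cause denied.)
Seating in order: seats 1–9 → #1, #3, #4, #6, #7, #8, #10, #12, #14; alternates → #19, #22.
So seat 9 is #14.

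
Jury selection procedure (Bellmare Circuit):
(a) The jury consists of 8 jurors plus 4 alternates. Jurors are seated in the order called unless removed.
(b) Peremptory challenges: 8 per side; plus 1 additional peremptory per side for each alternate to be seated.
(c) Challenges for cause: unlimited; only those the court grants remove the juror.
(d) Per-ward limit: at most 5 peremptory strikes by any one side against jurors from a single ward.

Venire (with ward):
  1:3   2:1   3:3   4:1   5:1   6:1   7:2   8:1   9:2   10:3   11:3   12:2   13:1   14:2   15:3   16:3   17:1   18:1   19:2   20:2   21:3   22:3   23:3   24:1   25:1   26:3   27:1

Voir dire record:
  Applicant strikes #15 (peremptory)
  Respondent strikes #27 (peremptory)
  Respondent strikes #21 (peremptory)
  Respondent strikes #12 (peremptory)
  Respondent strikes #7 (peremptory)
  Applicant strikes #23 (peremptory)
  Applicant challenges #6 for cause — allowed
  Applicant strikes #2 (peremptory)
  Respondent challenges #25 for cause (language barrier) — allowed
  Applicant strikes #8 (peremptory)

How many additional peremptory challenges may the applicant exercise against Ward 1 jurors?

3

Applicant peremptories so far: #15, #23, #2, #8 — 4 of 12 used, 8 left overall.
Against Ward 1: #2, #8 — 2 used; per-ward cap 5 leaves 3.
Binding limit: min(8, 3) = 3.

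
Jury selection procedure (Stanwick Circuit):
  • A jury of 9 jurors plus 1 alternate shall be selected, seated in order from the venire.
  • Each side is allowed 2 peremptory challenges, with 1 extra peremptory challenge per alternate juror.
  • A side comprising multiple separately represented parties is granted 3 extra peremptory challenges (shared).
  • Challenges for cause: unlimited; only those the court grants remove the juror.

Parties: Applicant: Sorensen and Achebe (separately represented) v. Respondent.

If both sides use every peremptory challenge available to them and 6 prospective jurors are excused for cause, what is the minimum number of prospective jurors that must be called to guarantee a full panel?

Seats to fill: 9 + 1 alternates = 10.
Peremptories — Applicant: 2 + 1×1 + 3 = 6; Respondent: 2 + 1×1 = 3; total 9.
For-cause removals: 6.
Minimum venire: 10 + 9 + 6 = 25.

25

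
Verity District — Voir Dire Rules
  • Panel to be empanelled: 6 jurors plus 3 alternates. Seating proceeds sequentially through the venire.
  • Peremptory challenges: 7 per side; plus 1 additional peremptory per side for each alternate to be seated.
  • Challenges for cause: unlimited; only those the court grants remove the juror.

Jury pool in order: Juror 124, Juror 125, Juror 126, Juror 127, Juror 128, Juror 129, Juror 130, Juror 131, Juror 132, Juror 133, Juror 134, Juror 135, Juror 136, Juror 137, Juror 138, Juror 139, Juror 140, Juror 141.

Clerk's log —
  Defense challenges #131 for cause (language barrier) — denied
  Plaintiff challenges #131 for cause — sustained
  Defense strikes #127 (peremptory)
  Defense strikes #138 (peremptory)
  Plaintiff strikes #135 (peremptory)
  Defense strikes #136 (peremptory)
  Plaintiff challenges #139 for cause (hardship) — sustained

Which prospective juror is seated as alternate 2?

133

Removed: #127, #131, #135, #136, #138, #139.
Filling seats in venire order through position 8: #124, #125, #126, #128, #129, #130, #132, #133.
So alternate 2 is #133.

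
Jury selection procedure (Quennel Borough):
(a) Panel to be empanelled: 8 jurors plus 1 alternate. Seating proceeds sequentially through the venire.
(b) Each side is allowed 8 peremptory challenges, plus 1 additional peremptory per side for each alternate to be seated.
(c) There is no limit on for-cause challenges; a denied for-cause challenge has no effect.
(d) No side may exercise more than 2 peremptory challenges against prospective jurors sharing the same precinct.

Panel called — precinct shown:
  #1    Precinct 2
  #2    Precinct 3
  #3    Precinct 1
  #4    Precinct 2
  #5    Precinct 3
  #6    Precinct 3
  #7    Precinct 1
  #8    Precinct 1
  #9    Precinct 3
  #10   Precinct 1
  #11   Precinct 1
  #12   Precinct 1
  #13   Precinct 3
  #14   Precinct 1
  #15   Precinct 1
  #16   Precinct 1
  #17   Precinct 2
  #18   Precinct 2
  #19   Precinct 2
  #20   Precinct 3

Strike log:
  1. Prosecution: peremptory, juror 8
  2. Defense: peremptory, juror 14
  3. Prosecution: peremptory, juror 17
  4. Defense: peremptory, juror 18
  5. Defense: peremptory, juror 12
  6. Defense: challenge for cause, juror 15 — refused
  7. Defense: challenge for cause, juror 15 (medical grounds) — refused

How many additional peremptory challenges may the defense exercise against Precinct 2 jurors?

1

Defense peremptories so far: #14, #18, #12 — 3 of 9 used, 6 left overall.
Against Precinct 2: #18 — 1 used; per-precinct cap 2 leaves 1.
Binding limit: min(6, 1) = 1.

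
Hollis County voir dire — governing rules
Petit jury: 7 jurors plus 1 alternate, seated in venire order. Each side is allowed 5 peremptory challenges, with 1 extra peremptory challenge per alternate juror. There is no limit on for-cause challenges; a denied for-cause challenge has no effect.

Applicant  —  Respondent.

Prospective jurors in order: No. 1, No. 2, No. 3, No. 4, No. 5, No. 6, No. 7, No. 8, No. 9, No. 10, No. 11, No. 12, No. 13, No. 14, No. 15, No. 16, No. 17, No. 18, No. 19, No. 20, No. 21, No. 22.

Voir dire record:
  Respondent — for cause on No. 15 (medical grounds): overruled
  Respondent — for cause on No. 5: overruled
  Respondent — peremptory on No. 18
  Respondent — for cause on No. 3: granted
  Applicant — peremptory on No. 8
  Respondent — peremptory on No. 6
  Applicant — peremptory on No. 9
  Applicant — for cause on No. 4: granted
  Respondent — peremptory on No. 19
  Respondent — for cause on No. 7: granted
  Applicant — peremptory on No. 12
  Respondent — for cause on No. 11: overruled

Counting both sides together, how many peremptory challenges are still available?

6

Applicant allotment: 5 base + 1 × 1 alternate = 6. Respondent allotment: 5 base + 1 × 1 alternate = 6.
Applicant peremptories used: #8, #9, #12 — 3 (the for-cause on #4 doesn't count).
Respondent peremptories used: #18, #6, #19 — 3 (for-cause on #15, #5, #3, #7, #11 don't count).
Remaining: (6 − 3) + (6 − 3) = 6.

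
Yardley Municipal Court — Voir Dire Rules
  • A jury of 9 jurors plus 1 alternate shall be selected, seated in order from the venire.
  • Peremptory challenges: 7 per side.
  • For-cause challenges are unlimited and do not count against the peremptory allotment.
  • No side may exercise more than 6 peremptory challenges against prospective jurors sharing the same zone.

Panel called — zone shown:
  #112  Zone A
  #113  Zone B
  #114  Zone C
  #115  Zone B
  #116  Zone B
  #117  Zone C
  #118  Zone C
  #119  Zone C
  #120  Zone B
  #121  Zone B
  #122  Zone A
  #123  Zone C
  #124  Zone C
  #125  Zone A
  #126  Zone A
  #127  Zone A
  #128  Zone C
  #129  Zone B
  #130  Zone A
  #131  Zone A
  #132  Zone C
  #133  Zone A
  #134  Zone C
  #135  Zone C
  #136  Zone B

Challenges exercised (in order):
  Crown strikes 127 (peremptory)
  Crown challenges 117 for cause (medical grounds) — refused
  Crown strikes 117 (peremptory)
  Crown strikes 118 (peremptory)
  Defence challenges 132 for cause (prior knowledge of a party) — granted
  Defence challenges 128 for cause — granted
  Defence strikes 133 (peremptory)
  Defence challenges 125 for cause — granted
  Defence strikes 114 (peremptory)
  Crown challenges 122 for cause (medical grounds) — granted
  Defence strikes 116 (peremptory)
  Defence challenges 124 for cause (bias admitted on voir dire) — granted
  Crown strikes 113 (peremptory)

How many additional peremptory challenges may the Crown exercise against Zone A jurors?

Crown peremptories so far: #127, #117, #118, #113 — 4 of 7 used, 3 left overall.
Against Zone A: #127 — 1 used; per-zone cap 6 leaves 5.
Binding limit: min(3, 5) = 3.

3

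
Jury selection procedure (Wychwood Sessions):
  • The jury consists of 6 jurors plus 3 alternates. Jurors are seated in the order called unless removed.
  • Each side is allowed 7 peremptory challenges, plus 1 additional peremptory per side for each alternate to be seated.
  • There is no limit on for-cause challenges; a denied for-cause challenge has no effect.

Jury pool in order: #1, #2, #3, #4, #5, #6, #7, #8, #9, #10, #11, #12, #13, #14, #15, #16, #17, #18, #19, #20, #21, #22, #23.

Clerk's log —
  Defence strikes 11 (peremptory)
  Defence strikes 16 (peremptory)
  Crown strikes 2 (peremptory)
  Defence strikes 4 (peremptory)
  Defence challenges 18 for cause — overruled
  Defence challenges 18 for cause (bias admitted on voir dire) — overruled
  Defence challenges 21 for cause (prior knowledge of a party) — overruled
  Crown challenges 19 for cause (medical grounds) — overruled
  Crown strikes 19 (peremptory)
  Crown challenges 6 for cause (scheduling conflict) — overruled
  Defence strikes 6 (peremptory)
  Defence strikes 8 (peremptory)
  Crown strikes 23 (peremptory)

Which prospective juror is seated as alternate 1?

Removed: #2, #4, #6, #8, #11, #16, #19, #23. (#18, #21 stay — for-cause denied.)
Filling seats in venire order through position 7: #1, #3, #5, #7, #9, #10, #12.
So alternate 1 is #12.

12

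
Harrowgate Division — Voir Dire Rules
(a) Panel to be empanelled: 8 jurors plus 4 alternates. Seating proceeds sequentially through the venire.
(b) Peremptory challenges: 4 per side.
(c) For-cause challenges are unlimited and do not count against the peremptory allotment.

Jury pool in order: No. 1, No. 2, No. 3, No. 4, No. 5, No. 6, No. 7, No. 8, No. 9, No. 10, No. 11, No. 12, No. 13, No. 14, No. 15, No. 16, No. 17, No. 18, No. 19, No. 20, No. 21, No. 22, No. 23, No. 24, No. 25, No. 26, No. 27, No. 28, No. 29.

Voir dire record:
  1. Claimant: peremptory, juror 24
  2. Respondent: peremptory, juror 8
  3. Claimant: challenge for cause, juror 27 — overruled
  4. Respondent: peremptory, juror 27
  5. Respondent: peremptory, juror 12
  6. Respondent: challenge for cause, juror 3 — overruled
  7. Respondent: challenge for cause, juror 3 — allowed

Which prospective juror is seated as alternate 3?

14

Removed: #3, #8, #12, #24, #27.
Seating in order: seats 1–8 → #1, #2, #4, #5, #6, #7, #9, #10; alternates → #11, #13, #14, #15.
So alternate 3 is #14.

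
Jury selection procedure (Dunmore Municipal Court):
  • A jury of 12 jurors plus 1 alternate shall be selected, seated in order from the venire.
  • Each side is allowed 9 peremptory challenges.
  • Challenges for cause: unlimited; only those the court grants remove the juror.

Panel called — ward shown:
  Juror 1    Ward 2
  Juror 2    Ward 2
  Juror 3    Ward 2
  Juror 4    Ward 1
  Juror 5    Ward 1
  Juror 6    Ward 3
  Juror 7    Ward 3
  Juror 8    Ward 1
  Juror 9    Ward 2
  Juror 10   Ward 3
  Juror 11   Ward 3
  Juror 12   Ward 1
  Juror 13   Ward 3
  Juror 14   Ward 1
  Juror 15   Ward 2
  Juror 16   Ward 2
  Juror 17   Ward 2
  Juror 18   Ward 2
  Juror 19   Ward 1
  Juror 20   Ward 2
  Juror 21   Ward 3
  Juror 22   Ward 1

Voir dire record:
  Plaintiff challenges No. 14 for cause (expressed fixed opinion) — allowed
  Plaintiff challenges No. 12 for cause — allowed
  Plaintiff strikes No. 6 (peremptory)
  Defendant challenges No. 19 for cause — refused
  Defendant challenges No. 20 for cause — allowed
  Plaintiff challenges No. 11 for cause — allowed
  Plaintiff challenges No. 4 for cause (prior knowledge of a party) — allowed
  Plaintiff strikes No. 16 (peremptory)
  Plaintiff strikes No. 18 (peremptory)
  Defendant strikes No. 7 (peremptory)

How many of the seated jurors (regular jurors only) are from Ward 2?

Removed: #4, #6, #7, #11, #12, #14, #16, #18, #20.
Seated jurors 1–12: #1, #2, #3, #5, #8, #9, #10, #13, #15, #17, #19, #21 (alternates #22 not counted).
Of those, in Ward 2: #1, #2, #3, #9, #15, #17 → 6.

6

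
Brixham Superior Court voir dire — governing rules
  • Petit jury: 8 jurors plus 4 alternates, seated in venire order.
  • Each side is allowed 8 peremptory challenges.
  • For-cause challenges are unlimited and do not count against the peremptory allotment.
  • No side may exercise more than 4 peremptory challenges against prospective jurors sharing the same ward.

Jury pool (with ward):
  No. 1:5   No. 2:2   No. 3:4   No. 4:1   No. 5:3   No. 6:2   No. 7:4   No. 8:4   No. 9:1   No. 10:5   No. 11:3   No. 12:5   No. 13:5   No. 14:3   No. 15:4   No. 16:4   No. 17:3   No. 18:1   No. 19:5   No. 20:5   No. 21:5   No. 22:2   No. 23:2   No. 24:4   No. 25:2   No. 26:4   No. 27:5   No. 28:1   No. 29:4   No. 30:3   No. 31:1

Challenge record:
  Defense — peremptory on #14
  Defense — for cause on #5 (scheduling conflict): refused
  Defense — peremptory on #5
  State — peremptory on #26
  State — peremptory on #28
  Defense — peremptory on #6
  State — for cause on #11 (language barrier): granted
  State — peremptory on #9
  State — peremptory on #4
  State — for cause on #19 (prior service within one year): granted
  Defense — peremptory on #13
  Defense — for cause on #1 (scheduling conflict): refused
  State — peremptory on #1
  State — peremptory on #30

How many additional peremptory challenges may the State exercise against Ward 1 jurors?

1

State peremptories so far: #26, #28, #9, #4, #1, #30 — 6 of 8 used, 2 left overall.
Against Ward 1: #28, #9, #4 — 3 used; per-ward cap 4 leaves 1.
Binding limit: min(2, 1) = 1.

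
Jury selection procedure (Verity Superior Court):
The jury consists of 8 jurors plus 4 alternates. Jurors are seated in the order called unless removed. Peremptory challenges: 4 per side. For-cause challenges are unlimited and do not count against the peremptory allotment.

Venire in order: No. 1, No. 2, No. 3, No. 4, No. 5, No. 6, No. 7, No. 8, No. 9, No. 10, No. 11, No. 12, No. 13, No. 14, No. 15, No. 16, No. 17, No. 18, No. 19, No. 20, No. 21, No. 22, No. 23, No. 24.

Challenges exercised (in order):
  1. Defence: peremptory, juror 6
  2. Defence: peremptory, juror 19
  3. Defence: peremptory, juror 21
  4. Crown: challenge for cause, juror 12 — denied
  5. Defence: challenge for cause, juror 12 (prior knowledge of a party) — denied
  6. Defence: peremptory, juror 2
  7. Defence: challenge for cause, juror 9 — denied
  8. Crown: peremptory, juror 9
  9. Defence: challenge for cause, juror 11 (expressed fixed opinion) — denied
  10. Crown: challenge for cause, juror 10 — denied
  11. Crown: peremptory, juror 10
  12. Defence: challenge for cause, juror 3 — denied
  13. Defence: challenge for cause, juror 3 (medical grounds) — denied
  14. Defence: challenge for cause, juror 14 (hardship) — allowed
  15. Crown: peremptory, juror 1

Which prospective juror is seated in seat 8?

Removed: #1, #2, #6, #9, #10, #14, #19, #21. (#3, #11, #12 stay — for-cause denied.)
Seating in order: seats 1–8 → #3, #4, #5, #7, #8, #11, #12, #13; alternates → #15, #16, #17, #18.
So seat 8 is #13.

13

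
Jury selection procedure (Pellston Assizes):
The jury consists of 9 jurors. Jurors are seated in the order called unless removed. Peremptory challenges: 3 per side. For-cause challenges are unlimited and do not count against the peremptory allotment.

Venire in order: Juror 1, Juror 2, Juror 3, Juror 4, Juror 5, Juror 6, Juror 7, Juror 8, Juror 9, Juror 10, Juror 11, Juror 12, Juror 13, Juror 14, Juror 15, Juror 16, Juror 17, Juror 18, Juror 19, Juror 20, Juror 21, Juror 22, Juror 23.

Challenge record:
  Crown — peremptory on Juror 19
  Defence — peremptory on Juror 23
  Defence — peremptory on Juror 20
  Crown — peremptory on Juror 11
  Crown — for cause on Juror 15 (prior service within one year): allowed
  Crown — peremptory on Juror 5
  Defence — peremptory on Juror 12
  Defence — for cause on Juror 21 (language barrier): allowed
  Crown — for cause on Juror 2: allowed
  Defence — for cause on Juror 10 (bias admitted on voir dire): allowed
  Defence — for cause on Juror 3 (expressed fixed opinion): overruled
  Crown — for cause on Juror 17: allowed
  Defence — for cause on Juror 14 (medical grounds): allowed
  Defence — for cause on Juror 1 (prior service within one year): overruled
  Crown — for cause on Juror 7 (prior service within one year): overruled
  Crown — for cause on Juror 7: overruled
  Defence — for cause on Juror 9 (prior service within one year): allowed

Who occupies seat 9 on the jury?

Removed: #2, #5, #9, #10, #11, #12, #14, #15, #17, #19, #20, #21, #23. (#1, #3, #7 stay — for-cause denied.)
Filling seats in venire order through position 9: #1, #3, #4, #6, #7, #8, #13, #16, #18.
So seat 9 is #18.

18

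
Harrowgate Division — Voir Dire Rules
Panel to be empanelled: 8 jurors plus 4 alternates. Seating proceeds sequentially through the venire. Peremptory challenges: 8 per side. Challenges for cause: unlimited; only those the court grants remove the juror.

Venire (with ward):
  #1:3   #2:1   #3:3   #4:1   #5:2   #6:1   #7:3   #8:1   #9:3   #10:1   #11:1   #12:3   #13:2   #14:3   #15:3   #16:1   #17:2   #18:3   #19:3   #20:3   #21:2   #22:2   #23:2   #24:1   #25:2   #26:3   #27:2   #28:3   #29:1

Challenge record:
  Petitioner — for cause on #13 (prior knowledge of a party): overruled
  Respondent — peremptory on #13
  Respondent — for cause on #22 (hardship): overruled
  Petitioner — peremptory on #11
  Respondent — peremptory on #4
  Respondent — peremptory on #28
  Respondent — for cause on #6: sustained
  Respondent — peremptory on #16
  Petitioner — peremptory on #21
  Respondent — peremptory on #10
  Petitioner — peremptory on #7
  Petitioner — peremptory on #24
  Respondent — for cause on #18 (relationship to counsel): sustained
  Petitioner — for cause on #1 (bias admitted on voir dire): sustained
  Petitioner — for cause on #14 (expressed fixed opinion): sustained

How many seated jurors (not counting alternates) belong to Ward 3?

Removed: #1, #4, #6, #7, #10, #11, #13, #14, #16, #18, #21, #24, #28.
Seated jurors 1–8: #2, #3, #5, #8, #9, #12, #15, #17 (alternates #19, #20, #22, #23 not counted).
Of those, in Ward 3: #3, #9, #12, #15 → 4.

4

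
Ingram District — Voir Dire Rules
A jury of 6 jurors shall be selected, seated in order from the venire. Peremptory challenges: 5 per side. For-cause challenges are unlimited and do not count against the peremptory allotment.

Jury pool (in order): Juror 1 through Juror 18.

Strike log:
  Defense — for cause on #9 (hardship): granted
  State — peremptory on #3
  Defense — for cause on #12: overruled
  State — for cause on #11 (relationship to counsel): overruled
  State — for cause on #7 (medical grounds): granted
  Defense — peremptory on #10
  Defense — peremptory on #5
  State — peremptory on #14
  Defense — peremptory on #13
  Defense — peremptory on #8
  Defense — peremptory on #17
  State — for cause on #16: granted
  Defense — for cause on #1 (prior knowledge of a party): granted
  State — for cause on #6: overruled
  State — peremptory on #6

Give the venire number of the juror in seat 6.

18

Removed: #1, #3, #5, #6, #7, #8, #9, #10, #13, #14, #16, #17. (#11, #12 stay — for-cause denied.)
Filling seats in venire order through position 6: #2, #4, #11, #12, #15, #18.
So seat 6 is #18.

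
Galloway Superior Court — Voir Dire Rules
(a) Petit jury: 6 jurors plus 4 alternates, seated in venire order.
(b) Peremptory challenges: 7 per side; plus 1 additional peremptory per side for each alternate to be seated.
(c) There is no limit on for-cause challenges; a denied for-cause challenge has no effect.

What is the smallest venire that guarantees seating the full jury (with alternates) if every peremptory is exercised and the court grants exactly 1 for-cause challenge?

Seats to fill: 6 + 4 alternates = 10.
Peremptories: 7 + 1×4 = 11 per side × 2 sides = 22.
For-cause removals: 1.
Minimum venire: 10 + 22 + 1 = 33.

33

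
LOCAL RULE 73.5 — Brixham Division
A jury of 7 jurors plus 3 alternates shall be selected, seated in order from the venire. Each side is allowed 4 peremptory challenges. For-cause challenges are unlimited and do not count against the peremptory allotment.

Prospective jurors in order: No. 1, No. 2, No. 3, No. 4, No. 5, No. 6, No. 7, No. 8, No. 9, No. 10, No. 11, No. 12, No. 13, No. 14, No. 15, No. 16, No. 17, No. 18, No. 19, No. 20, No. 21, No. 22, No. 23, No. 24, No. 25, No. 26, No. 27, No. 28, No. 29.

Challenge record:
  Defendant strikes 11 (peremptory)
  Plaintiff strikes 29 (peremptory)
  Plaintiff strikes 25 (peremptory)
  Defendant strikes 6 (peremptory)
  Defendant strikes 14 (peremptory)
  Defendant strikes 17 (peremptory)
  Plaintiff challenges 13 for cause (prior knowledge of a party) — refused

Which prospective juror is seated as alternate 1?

Removed: #6, #11, #14, #17, #25, #29. (#13 stays — for-cause denied.)
Filling seats in venire order through position 8: #1, #2, #3, #4, #5, #7, #8, #9.
So alternate 1 is #9.

9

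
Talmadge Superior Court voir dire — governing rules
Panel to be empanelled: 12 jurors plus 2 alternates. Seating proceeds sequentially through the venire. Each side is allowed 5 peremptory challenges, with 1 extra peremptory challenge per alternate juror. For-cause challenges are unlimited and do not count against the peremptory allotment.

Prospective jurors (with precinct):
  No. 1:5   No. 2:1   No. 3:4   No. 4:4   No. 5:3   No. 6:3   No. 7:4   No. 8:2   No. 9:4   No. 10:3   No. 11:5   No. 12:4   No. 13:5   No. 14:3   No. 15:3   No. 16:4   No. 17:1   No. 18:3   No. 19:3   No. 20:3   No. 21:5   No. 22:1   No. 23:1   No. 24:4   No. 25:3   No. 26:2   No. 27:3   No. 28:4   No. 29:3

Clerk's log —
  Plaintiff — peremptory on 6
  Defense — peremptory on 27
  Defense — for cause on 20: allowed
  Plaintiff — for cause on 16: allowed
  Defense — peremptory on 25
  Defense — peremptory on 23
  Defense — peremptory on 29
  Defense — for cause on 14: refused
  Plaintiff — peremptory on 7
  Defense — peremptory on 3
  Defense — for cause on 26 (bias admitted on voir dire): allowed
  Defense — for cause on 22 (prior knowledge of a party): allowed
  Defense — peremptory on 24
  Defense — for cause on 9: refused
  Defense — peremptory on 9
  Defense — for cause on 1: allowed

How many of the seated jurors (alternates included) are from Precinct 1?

2

Removed: #1, #3, #6, #7, #9, #16, #20, #22, #23, #24, #25, #26, #27, #29.
Seated (14 incl. alternates): #2, #4, #5, #8, #10, #11, #12, #13, #14, #15, #17, #18, #19, #21.
Of those, in Precinct 1: #2, #17 → 2.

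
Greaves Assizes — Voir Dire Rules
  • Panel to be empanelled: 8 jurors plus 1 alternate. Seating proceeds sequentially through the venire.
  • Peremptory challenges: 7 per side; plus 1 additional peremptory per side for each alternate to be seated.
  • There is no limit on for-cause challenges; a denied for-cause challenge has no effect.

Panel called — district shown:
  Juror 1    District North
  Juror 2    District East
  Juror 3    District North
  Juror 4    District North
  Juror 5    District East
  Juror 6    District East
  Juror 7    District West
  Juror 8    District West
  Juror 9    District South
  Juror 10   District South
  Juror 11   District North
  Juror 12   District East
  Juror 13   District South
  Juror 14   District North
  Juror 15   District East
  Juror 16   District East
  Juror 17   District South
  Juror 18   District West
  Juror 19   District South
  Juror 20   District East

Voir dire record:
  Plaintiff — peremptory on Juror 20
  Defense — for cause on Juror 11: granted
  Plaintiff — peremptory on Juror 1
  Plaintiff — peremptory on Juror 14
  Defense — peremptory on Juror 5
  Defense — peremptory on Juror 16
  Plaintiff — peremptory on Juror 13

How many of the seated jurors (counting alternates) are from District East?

3

Removed: #1, #5, #11, #13, #14, #16, #20.
Seated (9 incl. alternates): #2, #3, #4, #6, #7, #8, #9, #10, #12.
Of those, in District East: #2, #6, #12 → 3.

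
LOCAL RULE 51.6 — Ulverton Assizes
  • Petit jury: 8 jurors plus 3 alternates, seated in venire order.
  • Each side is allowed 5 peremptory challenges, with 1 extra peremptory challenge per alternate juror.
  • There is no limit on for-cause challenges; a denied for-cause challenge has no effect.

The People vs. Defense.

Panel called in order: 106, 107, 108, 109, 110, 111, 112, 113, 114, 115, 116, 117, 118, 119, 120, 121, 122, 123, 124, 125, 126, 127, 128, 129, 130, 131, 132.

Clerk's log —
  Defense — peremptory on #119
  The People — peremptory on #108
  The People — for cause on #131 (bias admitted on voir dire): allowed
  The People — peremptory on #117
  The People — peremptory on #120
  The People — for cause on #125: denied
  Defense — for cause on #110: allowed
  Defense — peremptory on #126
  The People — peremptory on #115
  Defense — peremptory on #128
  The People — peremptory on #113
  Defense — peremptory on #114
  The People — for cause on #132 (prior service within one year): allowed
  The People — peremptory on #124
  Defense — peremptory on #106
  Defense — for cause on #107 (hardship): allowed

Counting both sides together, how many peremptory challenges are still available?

The People allotment: 5 base + 1 × 3 alternates = 8. Defense allotment: 5 base + 1 × 3 alternates = 8.
The People peremptories used: #108, #117, #120, #115, #113, #124 — 6 (for-cause on #131, #125, #132 don't count).
Defense peremptories used: #119, #126, #128, #114, #106 — 5 (for-cause on #110, #107 don't count).
Remaining: (8 − 6) + (8 − 5) = 5.

5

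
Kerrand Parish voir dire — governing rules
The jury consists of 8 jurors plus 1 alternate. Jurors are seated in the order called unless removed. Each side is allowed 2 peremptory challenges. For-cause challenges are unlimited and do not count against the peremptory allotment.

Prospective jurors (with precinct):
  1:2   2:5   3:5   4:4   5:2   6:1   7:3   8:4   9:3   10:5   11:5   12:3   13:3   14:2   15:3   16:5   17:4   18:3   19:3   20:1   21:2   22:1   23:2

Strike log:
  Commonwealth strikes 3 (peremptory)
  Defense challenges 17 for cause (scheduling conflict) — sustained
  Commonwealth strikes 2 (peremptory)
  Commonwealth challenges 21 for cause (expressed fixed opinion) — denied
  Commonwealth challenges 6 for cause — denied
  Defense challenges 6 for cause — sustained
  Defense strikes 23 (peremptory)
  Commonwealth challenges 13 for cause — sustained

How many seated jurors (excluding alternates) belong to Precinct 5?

2

Removed: #2, #3, #6, #13, #17, #23.
Seated jurors 1–8: #1, #4, #5, #7, #8, #9, #10, #11 (alternates #12 not counted).
Of those, in Precinct 5: #10, #11 → 2.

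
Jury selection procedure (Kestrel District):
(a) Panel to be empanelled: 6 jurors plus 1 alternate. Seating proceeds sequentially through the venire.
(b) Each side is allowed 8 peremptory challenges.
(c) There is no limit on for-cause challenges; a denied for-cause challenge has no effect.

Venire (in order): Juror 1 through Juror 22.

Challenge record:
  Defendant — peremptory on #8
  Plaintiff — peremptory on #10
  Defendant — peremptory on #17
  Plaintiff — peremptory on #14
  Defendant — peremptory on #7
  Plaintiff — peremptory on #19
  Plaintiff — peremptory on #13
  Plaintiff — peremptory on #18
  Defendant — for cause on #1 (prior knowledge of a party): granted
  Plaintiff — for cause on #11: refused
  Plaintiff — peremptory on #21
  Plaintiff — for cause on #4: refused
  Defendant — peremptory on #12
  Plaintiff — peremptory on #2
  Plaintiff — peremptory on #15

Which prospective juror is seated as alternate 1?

16

Removed: #1, #2, #7, #8, #10, #12, #13, #14, #15, #17, #18, #19, #21. (#4, #11 stay — for-cause denied.)
Filling seats in venire order through position 7: #3, #4, #5, #6, #9, #11, #16.
So alternate 1 is #16.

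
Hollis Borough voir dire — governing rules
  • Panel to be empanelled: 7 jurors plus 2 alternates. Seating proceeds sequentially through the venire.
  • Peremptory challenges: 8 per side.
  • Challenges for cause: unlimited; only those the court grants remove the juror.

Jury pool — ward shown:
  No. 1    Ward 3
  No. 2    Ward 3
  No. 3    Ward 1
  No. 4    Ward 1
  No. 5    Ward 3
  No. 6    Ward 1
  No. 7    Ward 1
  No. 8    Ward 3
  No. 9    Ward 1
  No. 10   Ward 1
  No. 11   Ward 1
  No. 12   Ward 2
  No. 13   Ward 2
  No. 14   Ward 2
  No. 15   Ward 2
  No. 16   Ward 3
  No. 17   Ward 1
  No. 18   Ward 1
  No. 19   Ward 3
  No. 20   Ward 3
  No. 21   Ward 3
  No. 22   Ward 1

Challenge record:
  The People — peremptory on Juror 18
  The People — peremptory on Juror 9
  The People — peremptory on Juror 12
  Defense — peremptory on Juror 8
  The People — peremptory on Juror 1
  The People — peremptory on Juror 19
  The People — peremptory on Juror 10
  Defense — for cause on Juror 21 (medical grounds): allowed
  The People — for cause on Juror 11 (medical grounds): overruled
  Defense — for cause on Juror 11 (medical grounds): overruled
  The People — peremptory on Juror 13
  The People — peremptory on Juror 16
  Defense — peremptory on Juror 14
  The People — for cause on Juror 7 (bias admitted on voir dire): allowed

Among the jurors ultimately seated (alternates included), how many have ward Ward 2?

Removed: #1, #7, #8, #9, #10, #12, #13, #14, #16, #18, #19, #21.
Seated (9 incl. alternates): #2, #3, #4, #5, #6, #11, #15, #17, #20.
Of those, in Ward 2: #15 → 1.

1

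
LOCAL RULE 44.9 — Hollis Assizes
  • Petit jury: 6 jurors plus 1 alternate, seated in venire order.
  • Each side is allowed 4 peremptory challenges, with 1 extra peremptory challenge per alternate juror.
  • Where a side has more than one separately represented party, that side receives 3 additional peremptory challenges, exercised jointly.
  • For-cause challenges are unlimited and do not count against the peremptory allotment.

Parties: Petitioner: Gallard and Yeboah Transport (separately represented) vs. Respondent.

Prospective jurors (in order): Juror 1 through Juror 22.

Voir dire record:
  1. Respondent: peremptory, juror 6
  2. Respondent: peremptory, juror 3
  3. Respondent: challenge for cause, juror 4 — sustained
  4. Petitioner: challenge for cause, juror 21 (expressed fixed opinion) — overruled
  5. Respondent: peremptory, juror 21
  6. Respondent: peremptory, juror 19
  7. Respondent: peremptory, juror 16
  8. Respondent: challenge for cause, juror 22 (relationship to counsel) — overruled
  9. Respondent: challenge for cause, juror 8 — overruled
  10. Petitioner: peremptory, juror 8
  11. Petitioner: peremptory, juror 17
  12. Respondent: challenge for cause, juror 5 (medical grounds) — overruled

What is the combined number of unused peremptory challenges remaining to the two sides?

Petitioner allotment: 4 base + 1 × 1 alternate + 3 multi-party = 8. Respondent allotment: 4 base + 1 × 1 alternate = 5.
Petitioner peremptories used: #8, #17 — 2 (the for-cause on #21 doesn't count).
Respondent peremptories used: #6, #3, #21, #19, #16 — 5 (for-cause on #4, #22, #8, #5 don't count).
Remaining: (8 − 2) + (5 − 5) = 6.

6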